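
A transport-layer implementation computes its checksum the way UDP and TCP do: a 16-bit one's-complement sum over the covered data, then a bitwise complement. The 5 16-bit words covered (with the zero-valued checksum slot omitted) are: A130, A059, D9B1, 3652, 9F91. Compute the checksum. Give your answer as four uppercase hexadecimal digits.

One's-complement addition (fold any carry out of bit 15 back into bit 0):
  0xA130 + 0xA059 = 0x14189 → wrap carry → 0x418A
  0x418A + 0xD9B1 = 0x11B3B → wrap carry → 0x1B3C
  0x1B3C + 0x3652 = 0x0518E
  0x518E + 0x9F91 = 0x0F11F
One's-complement sum = 0xF11F.
Checksum = ~0xF11F & 0xFFFF = 0x0EE0.

0EE0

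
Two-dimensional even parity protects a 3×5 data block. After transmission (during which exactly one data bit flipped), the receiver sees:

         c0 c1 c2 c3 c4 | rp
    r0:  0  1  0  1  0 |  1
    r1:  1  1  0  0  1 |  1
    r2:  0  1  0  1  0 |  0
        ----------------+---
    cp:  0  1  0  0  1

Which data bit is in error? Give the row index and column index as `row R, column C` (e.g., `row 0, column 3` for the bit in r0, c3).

Recompute each row's even parity and compare to rp:
  r0: data parity 0, sent rp 1 → mismatch
  r1: data parity 1, sent rp 1 → ok
  r2: data parity 0, sent rp 0 → ok
Recompute each column's even parity and compare to cp:
  c0: data parity 1, sent cp 0 → mismatch
  c1: data parity 1, sent cp 1 → ok
  c2: data parity 0, sent cp 0 → ok
  c3: data parity 0, sent cp 0 → ok
  c4: data parity 1, sent cp 1 → ok
Exactly one row (r0) and one column (c0) fail → the flipped bit is at their intersection.

row 0, column 0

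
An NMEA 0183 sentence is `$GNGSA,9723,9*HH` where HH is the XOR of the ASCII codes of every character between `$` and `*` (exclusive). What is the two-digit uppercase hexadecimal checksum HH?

6A

XOR the ASCII codes of the payload characters:
  'G' = 0x47 → acc = 0x47
  'N' = 0x4E → acc = 0x09
  'G' = 0x47 → acc = 0x4E
  'S' = 0x53 → acc = 0x1D
  'A' = 0x41 → acc = 0x5C
  ',' = 0x2C → acc = 0x70
  '9' = 0x39 → acc = 0x49
  '7' = 0x37 → acc = 0x7E
  '2' = 0x32 → acc = 0x4C
  '3' = 0x33 → acc = 0x7F
  ',' = 0x2C → acc = 0x53
  '9' = 0x39 → acc = 0x6A
Checksum = 0x6A.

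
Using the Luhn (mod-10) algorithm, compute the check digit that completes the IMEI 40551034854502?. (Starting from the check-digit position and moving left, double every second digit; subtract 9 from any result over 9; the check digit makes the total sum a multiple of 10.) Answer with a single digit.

Partial digits right→left: 2 0 5 4 5 8 4 3 0 1 5 5 0 4
Double every second digit counting from the check-digit position (so the 1st, 3rd, 5th, ... of the partial from the right).
  doubled (with −9 where >9): 4 1 1 8 0 1 0 → sum 15
  kept as-is: 0 4 8 3 1 5 4 → sum 25
Total = 15 + 25 = 40.
Check digit = (10 − (40 mod 10)) mod 10 = 0.

0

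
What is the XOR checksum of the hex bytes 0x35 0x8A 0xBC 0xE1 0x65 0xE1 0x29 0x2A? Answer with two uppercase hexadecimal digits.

65

XOR the bytes together:
  start with 0x35
  0x35 ⊕ 0x8A = 0xBF
  0xBF ⊕ 0xBC = 0x03
  0x03 ⊕ 0xE1 = 0xE2
  0xE2 ⊕ 0x65 = 0x87
  0x87 ⊕ 0xE1 = 0x66
  0x66 ⊕ 0x29 = 0x4F
  0x4F ⊕ 0x2A = 0x65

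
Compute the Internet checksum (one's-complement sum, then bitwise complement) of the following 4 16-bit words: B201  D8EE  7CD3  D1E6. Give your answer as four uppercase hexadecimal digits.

One's-complement addition (fold any carry out of bit 15 back into bit 0):
  0xB201 + 0xD8EE = 0x18AEF → wrap carry → 0x8AF0
  0x8AF0 + 0x7CD3 = 0x107C3 → wrap carry → 0x07C4
  0x07C4 + 0xD1E6 = 0x0D9AA
One's-complement sum = 0xD9AA.
Checksum = ~0xD9AA & 0xFFFF = 0x2655.

2655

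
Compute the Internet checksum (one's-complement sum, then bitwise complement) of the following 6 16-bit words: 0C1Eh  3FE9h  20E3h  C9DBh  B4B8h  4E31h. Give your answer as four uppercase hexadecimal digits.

One's-complement addition (fold any carry out of bit 15 back into bit 0):
  0x0C1E + 0x3FE9 = 0x04C07
  0x4C07 + 0x20E3 = 0x06CEA
  0x6CEA + 0xC9DB = 0x136C5 → wrap carry → 0x36C6
  0x36C6 + 0xB4B8 = 0x0EB7E
  0xEB7E + 0x4E31 = 0x139AF → wrap carry → 0x39B0
One's-complement sum = 0x39B0.
Checksum = ~0x39B0 & 0xFFFF = 0xC64F.

C64F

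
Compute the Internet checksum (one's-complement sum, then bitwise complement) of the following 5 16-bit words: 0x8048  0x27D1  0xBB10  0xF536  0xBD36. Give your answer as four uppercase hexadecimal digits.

One's-complement addition (fold any carry out of bit 15 back into bit 0):
  0x8048 + 0x27D1 = 0x0A819
  0xA819 + 0xBB10 = 0x16329 → wrap carry → 0x632A
  0x632A + 0xF536 = 0x15860 → wrap carry → 0x5861
  0x5861 + 0xBD36 = 0x11597 → wrap carry → 0x1598
One's-complement sum = 0x1598.
Checksum = ~0x1598 & 0xFFFF = 0xEA67.

EA67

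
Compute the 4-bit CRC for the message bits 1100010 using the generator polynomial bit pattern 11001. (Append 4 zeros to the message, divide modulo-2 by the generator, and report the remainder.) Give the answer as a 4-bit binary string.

Append 4 zeros: 11000100000. Divide by 11001 (XOR where the leading bit is 1):
  pos 0: 11000 XOR 11001 = 00001
  pos 4: 11000 XOR 11001 = 00001
Remainder (last 4 bits) = 0100. This is the CRC / FCS.

0100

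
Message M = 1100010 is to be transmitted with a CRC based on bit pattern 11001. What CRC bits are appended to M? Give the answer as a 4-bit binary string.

0100

Append 4 zeros: 11000100000. Divide by 11001 (XOR where the leading bit is 1):
  pos 0: 11000 XOR 11001 = 00001
  pos 4: 11000 XOR 11001 = 00001
Remainder (last 4 bits) = 0100. This is the CRC / FCS.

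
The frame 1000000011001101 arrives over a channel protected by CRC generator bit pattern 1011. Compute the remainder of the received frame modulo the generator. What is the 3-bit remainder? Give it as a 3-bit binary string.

000

Modulo-2 division of 1000000011001101 by 1011:
  pos 0: 1000 XOR 1011 = 0011
  pos 2: 1100 XOR 1011 = 0111
  pos 3: 1110 XOR 1011 = 0101
  pos 4: 1010 XOR 1011 = 0001
  pos 7: 1110 XOR 1011 = 0101
  pos 8: 1010 XOR 1011 = 0001
  pos 11: 1110 XOR 1011 = 0101
  pos 12: 1011 XOR 1011 = 0000
Remainder = 000 (zero — the frame passes the CRC check).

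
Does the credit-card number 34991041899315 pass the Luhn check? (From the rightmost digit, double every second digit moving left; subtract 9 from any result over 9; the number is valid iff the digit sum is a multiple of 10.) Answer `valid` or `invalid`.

From the right, keep odd positions and double even positions (subtract 9 from any doubled value over 9):
  doubled (positions 2,4,...): 2 9 7 8 2 9 6 → sum 43
  kept (positions 1,3,...): 5 3 9 1 0 9 4 → sum 31
Total = 74.
74 mod 10 = 4, so the number is invalid.

invalid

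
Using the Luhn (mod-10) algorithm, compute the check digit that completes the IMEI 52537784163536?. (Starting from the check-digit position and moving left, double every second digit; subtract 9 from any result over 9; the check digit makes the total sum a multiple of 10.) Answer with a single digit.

8

Partial digits right→left: 6 3 5 3 6 1 4 8 7 7 3 5 2 5
Double every second digit counting from the check-digit position (so the 1st, 3rd, 5th, ... of the partial from the right).
  doubled (with −9 where >9): 3 1 3 8 5 6 4 → sum 30
  kept as-is: 3 3 1 8 7 5 5 → sum 32
Total = 30 + 32 = 62.
Check digit = (10 − (62 mod 10)) mod 10 = 8.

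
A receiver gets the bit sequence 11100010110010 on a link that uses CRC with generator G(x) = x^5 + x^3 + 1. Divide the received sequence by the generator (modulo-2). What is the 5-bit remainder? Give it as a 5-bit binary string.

Modulo-2 division of 11100010110010 by 101001:
  pos 0: 111000 XOR 101001 = 010001
  pos 1: 100011 XOR 101001 = 001010
  pos 3: 101001 XOR 101001 = 000000
Remainder = 10010 (nonzero — an error is detected).

10010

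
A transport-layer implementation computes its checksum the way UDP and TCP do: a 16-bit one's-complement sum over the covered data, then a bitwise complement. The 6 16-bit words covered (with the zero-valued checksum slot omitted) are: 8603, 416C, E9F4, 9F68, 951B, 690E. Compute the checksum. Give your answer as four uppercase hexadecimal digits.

B108

One's-complement addition (fold any carry out of bit 15 back into bit 0):
  0x8603 + 0x416C = 0x0C76F
  0xC76F + 0xE9F4 = 0x1B163 → wrap carry → 0xB164
  0xB164 + 0x9F68 = 0x150CC → wrap carry → 0x50CD
  0x50CD + 0x951B = 0x0E5E8
  0xE5E8 + 0x690E = 0x14EF6 → wrap carry → 0x4EF7
One's-complement sum = 0x4EF7.
Checksum = ~0x4EF7 & 0xFFFF = 0xB108.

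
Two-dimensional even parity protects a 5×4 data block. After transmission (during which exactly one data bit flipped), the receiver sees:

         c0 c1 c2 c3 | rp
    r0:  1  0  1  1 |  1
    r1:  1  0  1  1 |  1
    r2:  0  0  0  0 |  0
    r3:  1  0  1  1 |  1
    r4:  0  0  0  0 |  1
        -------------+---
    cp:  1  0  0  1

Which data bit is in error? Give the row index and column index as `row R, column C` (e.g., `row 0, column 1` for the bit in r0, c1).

Recompute each row's even parity and compare to rp:
  r0: data parity 1, sent rp 1 → ok
  r1: data parity 1, sent rp 1 → ok
  r2: data parity 0, sent rp 0 → ok
  r3: data parity 1, sent rp 1 → ok
  r4: data parity 0, sent rp 1 → mismatch
Recompute each column's even parity and compare to cp:
  c0: data parity 1, sent cp 1 → ok
  c1: data parity 0, sent cp 0 → ok
  c2: data parity 1, sent cp 0 → mismatch
  c3: data parity 1, sent cp 1 → ok
Exactly one row (r4) and one column (c2) fail → the flipped bit is at their intersection.

row 4, column 2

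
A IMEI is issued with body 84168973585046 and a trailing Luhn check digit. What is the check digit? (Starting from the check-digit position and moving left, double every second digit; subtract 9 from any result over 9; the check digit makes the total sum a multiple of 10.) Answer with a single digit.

6

Partial digits right→left: 6 4 0 5 8 5 3 7 9 8 6 1 4 8
Double every second digit counting from the check-digit position (so the 1st, 3rd, 5th, ... of the partial from the right).
  doubled (with −9 where >9): 3 0 7 6 9 3 8 → sum 36
  kept as-is: 4 5 5 7 8 1 8 → sum 38
Total = 36 + 38 = 74.
Check digit = (10 − (74 mod 10)) mod 10 = 6.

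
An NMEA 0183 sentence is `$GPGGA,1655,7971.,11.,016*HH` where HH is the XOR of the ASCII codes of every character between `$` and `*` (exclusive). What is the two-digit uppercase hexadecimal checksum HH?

6E

XOR the ASCII codes of the payload characters:
  'G' = 0x47 → acc = 0x47
  'P' = 0x50 → acc = 0x17
  'G' = 0x47 → acc = 0x50
  'G' = 0x47 → acc = 0x17
  'A' = 0x41 → acc = 0x56
  ',' = 0x2C → acc = 0x7A
  '1' = 0x31 → acc = 0x4B
  '6' = 0x36 → acc = 0x7D
  '5' = 0x35 → acc = 0x48
  '5' = 0x35 → acc = 0x7D
  ',' = 0x2C → acc = 0x51
  '7' = 0x37 → acc = 0x66
  '9' = 0x39 → acc = 0x5F
  '7' = 0x37 → acc = 0x68
  '1' = 0x31 → acc = 0x59
  '.' = 0x2E → acc = 0x77
  ',' = 0x2C → acc = 0x5B
  '1' = 0x31 → acc = 0x6A
  '1' = 0x31 → acc = 0x5B
  '.' = 0x2E → acc = 0x75
  ',' = 0x2C → acc = 0x59
  '0' = 0x30 → acc = 0x69
  '1' = 0x31 → acc = 0x58
  '6' = 0x36 → acc = 0x6E
Checksum = 0x6E.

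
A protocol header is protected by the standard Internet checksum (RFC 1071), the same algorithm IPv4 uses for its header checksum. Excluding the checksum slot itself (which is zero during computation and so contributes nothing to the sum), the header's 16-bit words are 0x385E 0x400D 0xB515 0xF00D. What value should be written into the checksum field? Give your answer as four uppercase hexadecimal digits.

E270

One's-complement addition (fold any carry out of bit 15 back into bit 0):
  0x385E + 0x400D = 0x0786B
  0x786B + 0xB515 = 0x12D80 → wrap carry → 0x2D81
  0x2D81 + 0xF00D = 0x11D8E → wrap carry → 0x1D8F
One's-complement sum = 0x1D8F.
Checksum = ~0x1D8F & 0xFFFF = 0xE270.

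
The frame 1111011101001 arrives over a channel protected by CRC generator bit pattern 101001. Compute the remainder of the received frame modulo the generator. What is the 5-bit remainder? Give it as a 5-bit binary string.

00000

Modulo-2 division of 1111011101001 by 101001:
  pos 0: 111101 XOR 101001 = 010100
  pos 1: 101001 XOR 101001 = 000000
  pos 7: 101001 XOR 101001 = 000000
Remainder = 00000 (zero — the frame passes the CRC check).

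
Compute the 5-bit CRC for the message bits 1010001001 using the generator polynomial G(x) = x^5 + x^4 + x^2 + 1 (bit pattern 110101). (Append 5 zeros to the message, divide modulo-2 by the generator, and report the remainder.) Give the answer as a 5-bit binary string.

Append 5 zeros: 101000100100000. Divide by 110101 (XOR where the leading bit is 1):
  pos 0: 101000 XOR 110101 = 011101
  pos 1: 111011 XOR 110101 = 001110
  pos 3: 111000 XOR 110101 = 001101
  pos 5: 110110 XOR 110101 = 000011
  pos 9: 110000 XOR 110101 = 000101
Remainder (last 5 bits) = 00101. This is the CRC / FCS.

00101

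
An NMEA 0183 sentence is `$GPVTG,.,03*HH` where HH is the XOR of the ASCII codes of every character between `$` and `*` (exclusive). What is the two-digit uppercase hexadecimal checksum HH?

XOR the ASCII codes of the payload characters:
  'G' = 0x47 → acc = 0x47
  'P' = 0x50 → acc = 0x17
  'V' = 0x56 → acc = 0x41
  'T' = 0x54 → acc = 0x15
  'G' = 0x47 → acc = 0x52
  ',' = 0x2C → acc = 0x7E
  '.' = 0x2E → acc = 0x50
  ',' = 0x2C → acc = 0x7C
  '0' = 0x30 → acc = 0x4C
  '3' = 0x33 → acc = 0x7F
Checksum = 0x7F.

7F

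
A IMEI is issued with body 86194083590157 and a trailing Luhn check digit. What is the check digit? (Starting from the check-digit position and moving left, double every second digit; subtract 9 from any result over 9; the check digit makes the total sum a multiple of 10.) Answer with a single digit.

5

Partial digits right→left: 7 5 1 0 9 5 3 8 0 4 9 1 6 8
Double every second digit counting from the check-digit position (so the 1st, 3rd, 5th, ... of the partial from the right).
  doubled (with −9 where >9): 5 2 9 6 0 9 3 → sum 34
  kept as-is: 5 0 5 8 4 1 8 → sum 31
Total = 34 + 31 = 65.
Check digit = (10 − (65 mod 10)) mod 10 = 5.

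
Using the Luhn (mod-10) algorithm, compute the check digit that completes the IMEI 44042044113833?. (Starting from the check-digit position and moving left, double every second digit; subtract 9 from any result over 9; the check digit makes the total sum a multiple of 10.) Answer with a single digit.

4

Partial digits right→left: 3 3 8 3 1 1 4 4 0 2 4 0 4 4
Double every second digit counting from the check-digit position (so the 1st, 3rd, 5th, ... of the partial from the right).
  doubled (with −9 where >9): 6 7 2 8 0 8 8 → sum 39
  kept as-is: 3 3 1 4 2 0 4 → sum 17
Total = 39 + 17 = 56.
Check digit = (10 − (56 mod 10)) mod 10 = 4.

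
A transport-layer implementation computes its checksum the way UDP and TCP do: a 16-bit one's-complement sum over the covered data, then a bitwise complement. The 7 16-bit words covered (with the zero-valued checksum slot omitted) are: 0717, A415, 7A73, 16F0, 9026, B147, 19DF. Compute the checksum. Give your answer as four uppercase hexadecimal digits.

One's-complement addition (fold any carry out of bit 15 back into bit 0):
  0x0717 + 0xA415 = 0x0AB2C
  0xAB2C + 0x7A73 = 0x1259F → wrap carry → 0x25A0
  0x25A0 + 0x16F0 = 0x03C90
  0x3C90 + 0x9026 = 0x0CCB6
  0xCCB6 + 0xB147 = 0x17DFD → wrap carry → 0x7DFE
  0x7DFE + 0x19DF = 0x097DD
One's-complement sum = 0x97DD.
Checksum = ~0x97DD & 0xFFFF = 0x6822.

6822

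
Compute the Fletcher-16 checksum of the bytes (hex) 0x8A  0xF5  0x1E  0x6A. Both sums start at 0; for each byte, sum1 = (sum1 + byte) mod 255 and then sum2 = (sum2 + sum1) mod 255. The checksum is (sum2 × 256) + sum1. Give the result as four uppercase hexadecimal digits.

Running sums (mod 255):
  after byte 0 (0x8A): sum1=138, sum2=138
  after byte 1 (0xF5): sum1=128, sum2=11
  after byte 2 (0x1E): sum1=158, sum2=169
  after byte 3 (0x6A): sum1=9, sum2=178
Checksum = sum2·256 + sum1 = 178·256 + 9 = 45577 = 0xB209.

B209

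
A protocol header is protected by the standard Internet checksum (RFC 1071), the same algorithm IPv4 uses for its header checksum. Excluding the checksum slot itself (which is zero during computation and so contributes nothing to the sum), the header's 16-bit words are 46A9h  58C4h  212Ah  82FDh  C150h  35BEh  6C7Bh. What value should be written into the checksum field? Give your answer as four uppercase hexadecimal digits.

One's-complement addition (fold any carry out of bit 15 back into bit 0):
  0x46A9 + 0x58C4 = 0x09F6D
  0x9F6D + 0x212A = 0x0C097
  0xC097 + 0x82FD = 0x14394 → wrap carry → 0x4395
  0x4395 + 0xC150 = 0x104E5 → wrap carry → 0x04E6
  0x04E6 + 0x35BE = 0x03AA4
  0x3AA4 + 0x6C7B = 0x0A71F
One's-complement sum = 0xA71F.
Checksum = ~0xA71F & 0xFFFF = 0x58E0.

58E0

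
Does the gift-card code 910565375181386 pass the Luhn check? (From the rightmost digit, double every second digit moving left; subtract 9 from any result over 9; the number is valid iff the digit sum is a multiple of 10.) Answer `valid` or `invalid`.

From the right, keep odd positions and double even positions (subtract 9 from any doubled value over 9):
  doubled (positions 2,4,...): 7 2 2 5 1 1 2 → sum 20
  kept (positions 1,3,...): 6 3 8 5 3 6 0 9 → sum 40
Total = 60.
60 mod 10 = 0, so the number is valid.

valid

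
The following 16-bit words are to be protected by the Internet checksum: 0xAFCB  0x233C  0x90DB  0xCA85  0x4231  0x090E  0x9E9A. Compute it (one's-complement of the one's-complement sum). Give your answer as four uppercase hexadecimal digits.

E7BC

One's-complement addition (fold any carry out of bit 15 back into bit 0):
  0xAFCB + 0x233C = 0x0D307
  0xD307 + 0x90DB = 0x163E2 → wrap carry → 0x63E3
  0x63E3 + 0xCA85 = 0x12E68 → wrap carry → 0x2E69
  0x2E69 + 0x4231 = 0x0709A
  0x709A + 0x090E = 0x079A8
  0x79A8 + 0x9E9A = 0x11842 → wrap carry → 0x1843
One's-complement sum = 0x1843.
Checksum = ~0x1843 & 0xFFFF = 0xE7BC.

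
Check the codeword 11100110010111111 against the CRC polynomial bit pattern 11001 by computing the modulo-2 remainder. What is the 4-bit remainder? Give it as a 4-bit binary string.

0010

Modulo-2 division of 11100110010111111 by 11001:
  pos 0: 11100 XOR 11001 = 00101
  pos 2: 10111 XOR 11001 = 01110
  pos 3: 11100 XOR 11001 = 00101
  pos 5: 10101 XOR 11001 = 01100
  pos 6: 11000 XOR 11001 = 00001
  pos 10: 11111 XOR 11001 = 00110
  pos 12: 11011 XOR 11001 = 00010
Remainder = 0010 (nonzero — an error is detected).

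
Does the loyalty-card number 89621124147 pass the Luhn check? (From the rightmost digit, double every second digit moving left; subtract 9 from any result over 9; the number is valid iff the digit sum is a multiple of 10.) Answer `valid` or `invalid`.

invalid

From the right, keep odd positions and double even positions (subtract 9 from any doubled value over 9):
  doubled (positions 2,4,...): 8 8 2 4 9 → sum 31
  kept (positions 1,3,...): 7 1 2 1 6 8 → sum 25
Total = 56.
56 mod 10 = 6, so the number is invalid.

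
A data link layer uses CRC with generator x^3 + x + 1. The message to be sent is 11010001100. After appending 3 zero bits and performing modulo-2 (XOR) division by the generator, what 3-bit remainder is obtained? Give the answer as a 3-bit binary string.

Append 3 zeros: 11010001100000. Divide by 1011 (XOR where the leading bit is 1):
  pos 0: 1101 XOR 1011 = 0110
  pos 1: 1100 XOR 1011 = 0111
  pos 2: 1110 XOR 1011 = 0101
  pos 3: 1010 XOR 1011 = 0001
  pos 6: 1110 XOR 1011 = 0101
  pos 7: 1010 XOR 1011 = 0001
  pos 10: 1000 XOR 1011 = 0011
Remainder (last 3 bits) = 011. This is the CRC / FCS.

011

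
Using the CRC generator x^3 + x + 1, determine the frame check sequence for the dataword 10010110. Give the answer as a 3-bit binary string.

Append 3 zeros: 10010110000. Divide by 1011 (XOR where the leading bit is 1):
  pos 0: 1001 XOR 1011 = 0010
  pos 2: 1001 XOR 1011 = 0010
  pos 4: 1010 XOR 1011 = 0001
  pos 7: 1000 XOR 1011 = 0011
Remainder (last 3 bits) = 011. This is the CRC / FCS.

011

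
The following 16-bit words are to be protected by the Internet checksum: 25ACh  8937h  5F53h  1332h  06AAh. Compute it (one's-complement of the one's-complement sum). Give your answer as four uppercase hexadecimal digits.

One's-complement addition (fold any carry out of bit 15 back into bit 0):
  0x25AC + 0x8937 = 0x0AEE3
  0xAEE3 + 0x5F53 = 0x10E36 → wrap carry → 0x0E37
  0x0E37 + 0x1332 = 0x02169
  0x2169 + 0x06AA = 0x02813
One's-complement sum = 0x2813.
Checksum = ~0x2813 & 0xFFFF = 0xD7EC.

D7EC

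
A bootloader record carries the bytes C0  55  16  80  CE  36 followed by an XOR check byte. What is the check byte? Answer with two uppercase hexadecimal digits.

XOR the bytes together:
  start with 0xC0
  0xC0 ⊕ 0x55 = 0x95
  0x95 ⊕ 0x16 = 0x83
  0x83 ⊕ 0x80 = 0x03
  0x03 ⊕ 0xCE = 0xCD
  0xCD ⊕ 0x36 = 0xFB

FB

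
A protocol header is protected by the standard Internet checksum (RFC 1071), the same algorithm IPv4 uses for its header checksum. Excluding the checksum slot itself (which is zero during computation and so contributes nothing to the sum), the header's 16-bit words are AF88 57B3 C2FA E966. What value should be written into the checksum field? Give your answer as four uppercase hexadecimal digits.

4C62

One's-complement addition (fold any carry out of bit 15 back into bit 0):
  0xAF88 + 0x57B3 = 0x1073B → wrap carry → 0x073C
  0x073C + 0xC2FA = 0x0CA36
  0xCA36 + 0xE966 = 0x1B39C → wrap carry → 0xB39D
One's-complement sum = 0xB39D.
Checksum = ~0xB39D & 0xFFFF = 0x4C62.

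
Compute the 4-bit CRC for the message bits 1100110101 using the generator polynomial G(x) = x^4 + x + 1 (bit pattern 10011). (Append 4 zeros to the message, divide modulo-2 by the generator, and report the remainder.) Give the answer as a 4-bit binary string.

0010

Append 4 zeros: 11001101010000. Divide by 10011 (XOR where the leading bit is 1):
  pos 0: 11001 XOR 10011 = 01010
  pos 1: 10101 XOR 10011 = 00110
  pos 3: 11001 XOR 10011 = 01010
  pos 4: 10100 XOR 10011 = 00111
  pos 6: 11110 XOR 10011 = 01101
  pos 7: 11010 XOR 10011 = 01001
  pos 8: 10010 XOR 10011 = 00001
Remainder (last 4 bits) = 0010. This is the CRC / FCS.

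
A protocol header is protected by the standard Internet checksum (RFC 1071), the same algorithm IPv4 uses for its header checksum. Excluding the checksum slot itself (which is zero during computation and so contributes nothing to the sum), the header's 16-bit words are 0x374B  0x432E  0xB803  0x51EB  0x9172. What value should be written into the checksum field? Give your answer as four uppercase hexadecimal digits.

One's-complement addition (fold any carry out of bit 15 back into bit 0):
  0x374B + 0x432E = 0x07A79
  0x7A79 + 0xB803 = 0x1327C → wrap carry → 0x327D
  0x327D + 0x51EB = 0x08468
  0x8468 + 0x9172 = 0x115DA → wrap carry → 0x15DB
One's-complement sum = 0x15DB.
Checksum = ~0x15DB & 0xFFFF = 0xEA24.

EA24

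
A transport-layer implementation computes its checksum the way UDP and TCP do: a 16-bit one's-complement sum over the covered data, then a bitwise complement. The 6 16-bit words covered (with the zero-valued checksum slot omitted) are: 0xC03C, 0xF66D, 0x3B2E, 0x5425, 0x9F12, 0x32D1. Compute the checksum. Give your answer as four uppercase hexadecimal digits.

One's-complement addition (fold any carry out of bit 15 back into bit 0):
  0xC03C + 0xF66D = 0x1B6A9 → wrap carry → 0xB6AA
  0xB6AA + 0x3B2E = 0x0F1D8
  0xF1D8 + 0x5425 = 0x145FD → wrap carry → 0x45FE
  0x45FE + 0x9F12 = 0x0E510
  0xE510 + 0x32D1 = 0x117E1 → wrap carry → 0x17E2
One's-complement sum = 0x17E2.
Checksum = ~0x17E2 & 0xFFFF = 0xE81D.

E81D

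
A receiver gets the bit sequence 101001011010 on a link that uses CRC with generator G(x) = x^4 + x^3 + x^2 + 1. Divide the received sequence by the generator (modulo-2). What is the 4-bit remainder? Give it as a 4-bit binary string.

Modulo-2 division of 101001011010 by 11101:
  pos 0: 10100 XOR 11101 = 01001
  pos 1: 10011 XOR 11101 = 01110
  pos 2: 11100 XOR 11101 = 00001
  pos 6: 11101 XOR 11101 = 00000
Remainder = 0000 (zero — the frame passes the CRC check).

0000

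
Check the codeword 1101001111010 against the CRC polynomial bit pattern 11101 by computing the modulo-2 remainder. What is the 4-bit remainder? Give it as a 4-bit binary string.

Modulo-2 division of 1101001111010 by 11101:
  pos 0: 11010 XOR 11101 = 00111
  pos 2: 11101 XOR 11101 = 00000
  pos 7: 11101 XOR 11101 = 00000
Remainder = 0000 (zero — the frame passes the CRC check).

0000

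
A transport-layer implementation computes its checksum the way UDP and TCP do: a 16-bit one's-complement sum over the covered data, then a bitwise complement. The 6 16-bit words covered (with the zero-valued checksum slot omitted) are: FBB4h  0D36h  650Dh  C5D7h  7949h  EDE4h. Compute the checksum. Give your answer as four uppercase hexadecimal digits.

One's-complement addition (fold any carry out of bit 15 back into bit 0):
  0xFBB4 + 0x0D36 = 0x108EA → wrap carry → 0x08EB
  0x08EB + 0x650D = 0x06DF8
  0x6DF8 + 0xC5D7 = 0x133CF → wrap carry → 0x33D0
  0x33D0 + 0x7949 = 0x0AD19
  0xAD19 + 0xEDE4 = 0x19AFD → wrap carry → 0x9AFE
One's-complement sum = 0x9AFE.
Checksum = ~0x9AFE & 0xFFFF = 0x6501.

6501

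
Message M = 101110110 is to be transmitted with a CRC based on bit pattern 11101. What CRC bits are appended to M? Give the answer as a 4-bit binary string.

Append 4 zeros: 1011101100000. Divide by 11101 (XOR where the leading bit is 1):
  pos 0: 10111 XOR 11101 = 01010
  pos 1: 10100 XOR 11101 = 01001
  pos 2: 10011 XOR 11101 = 01110
  pos 3: 11101 XOR 11101 = 00000
Remainder (last 4 bits) = 0000. This is the CRC / FCS.

0000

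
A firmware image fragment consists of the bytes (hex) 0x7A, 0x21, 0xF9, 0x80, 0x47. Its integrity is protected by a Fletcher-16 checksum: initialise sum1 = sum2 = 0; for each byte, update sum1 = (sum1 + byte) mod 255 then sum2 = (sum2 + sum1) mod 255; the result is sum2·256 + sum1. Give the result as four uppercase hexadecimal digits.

Running sums (mod 255):
  after byte 0 (0x7A): sum1=122, sum2=122
  after byte 1 (0x21): sum1=155, sum2=22
  after byte 2 (0xF9): sum1=149, sum2=171
  after byte 3 (0x80): sum1=22, sum2=193
  after byte 4 (0x47): sum1=93, sum2=31
Checksum = sum2·256 + sum1 = 31·256 + 93 = 8029 = 0x1F5D.

1F5D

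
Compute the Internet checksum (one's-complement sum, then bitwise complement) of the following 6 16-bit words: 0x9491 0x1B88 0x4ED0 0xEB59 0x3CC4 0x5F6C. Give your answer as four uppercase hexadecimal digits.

One's-complement addition (fold any carry out of bit 15 back into bit 0):
  0x9491 + 0x1B88 = 0x0B019
  0xB019 + 0x4ED0 = 0x0FEE9
  0xFEE9 + 0xEB59 = 0x1EA42 → wrap carry → 0xEA43
  0xEA43 + 0x3CC4 = 0x12707 → wrap carry → 0x2708
  0x2708 + 0x5F6C = 0x08674
One's-complement sum = 0x8674.
Checksum = ~0x8674 & 0xFFFF = 0x798B.

798B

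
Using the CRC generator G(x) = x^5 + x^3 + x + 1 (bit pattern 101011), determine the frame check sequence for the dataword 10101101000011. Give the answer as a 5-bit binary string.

10000

Append 5 zeros: 1010110100001100000. Divide by 101011 (XOR where the leading bit is 1):
  pos 0: 101011 XOR 101011 = 000000
  pos 7: 100001 XOR 101011 = 001010
  pos 9: 101010 XOR 101011 = 000001
Remainder (last 5 bits) = 10000. This is the CRC / FCS.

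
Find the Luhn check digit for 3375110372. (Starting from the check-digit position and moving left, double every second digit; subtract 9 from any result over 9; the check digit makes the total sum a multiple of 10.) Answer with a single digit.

3

Partial digits right→left: 2 7 3 0 1 1 5 7 3 3
Double every second digit counting from the check-digit position (so the 1st, 3rd, 5th, ... of the partial from the right).
  doubled (with −9 where >9): 4 6 2 1 6 → sum 19
  kept as-is: 7 0 1 7 3 → sum 18
Total = 19 + 18 = 37.
Check digit = (10 − (37 mod 10)) mod 10 = 3.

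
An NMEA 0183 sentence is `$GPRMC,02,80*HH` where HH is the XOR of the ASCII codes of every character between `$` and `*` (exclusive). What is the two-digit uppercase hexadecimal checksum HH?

XOR the ASCII codes of the payload characters:
  'G' = 0x47 → acc = 0x47
  'P' = 0x50 → acc = 0x17
  'R' = 0x52 → acc = 0x45
  'M' = 0x4D → acc = 0x08
  'C' = 0x43 → acc = 0x4B
  ',' = 0x2C → acc = 0x67
  '0' = 0x30 → acc = 0x57
  '2' = 0x32 → acc = 0x65
  ',' = 0x2C → acc = 0x49
  '8' = 0x38 → acc = 0x71
  '0' = 0x30 → acc = 0x41
Checksum = 0x41.

41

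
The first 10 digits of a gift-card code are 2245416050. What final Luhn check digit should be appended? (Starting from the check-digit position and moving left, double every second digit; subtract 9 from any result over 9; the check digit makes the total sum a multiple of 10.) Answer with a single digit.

2

Partial digits right→left: 0 5 0 6 1 4 5 4 2 2
Double every second digit counting from the check-digit position (so the 1st, 3rd, 5th, ... of the partial from the right).
  doubled (with −9 where >9): 0 0 2 1 4 → sum 7
  kept as-is: 5 6 4 4 2 → sum 21
Total = 7 + 21 = 28.
Check digit = (10 − (28 mod 10)) mod 10 = 2.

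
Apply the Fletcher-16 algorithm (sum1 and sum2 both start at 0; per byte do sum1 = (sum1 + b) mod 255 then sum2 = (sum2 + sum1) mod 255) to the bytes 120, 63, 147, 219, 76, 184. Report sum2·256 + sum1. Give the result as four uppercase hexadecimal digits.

422C

Running sums (mod 255):
  after byte 0 (120): sum1=120, sum2=120
  after byte 1 (63): sum1=183, sum2=48
  after byte 2 (147): sum1=75, sum2=123
  after byte 3 (219): sum1=39, sum2=162
  after byte 4 (76): sum1=115, sum2=22
  after byte 5 (184): sum1=44, sum2=66
Checksum = sum2·256 + sum1 = 66·256 + 44 = 16940 = 0x422C.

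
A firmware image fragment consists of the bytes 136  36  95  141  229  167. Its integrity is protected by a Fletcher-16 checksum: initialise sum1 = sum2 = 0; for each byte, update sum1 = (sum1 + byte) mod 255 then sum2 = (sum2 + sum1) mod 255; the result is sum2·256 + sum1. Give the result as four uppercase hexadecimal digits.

Running sums (mod 255):
  after byte 0 (136): sum1=136, sum2=136
  after byte 1 (36): sum1=172, sum2=53
  after byte 2 (95): sum1=12, sum2=65
  after byte 3 (141): sum1=153, sum2=218
  after byte 4 (229): sum1=127, sum2=90
  after byte 5 (167): sum1=39, sum2=129
Checksum = sum2·256 + sum1 = 129·256 + 39 = 33063 = 0x8127.

8127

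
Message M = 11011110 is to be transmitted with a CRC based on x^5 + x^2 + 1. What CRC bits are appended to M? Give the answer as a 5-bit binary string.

Append 5 zeros: 1101111000000. Divide by 100101 (XOR where the leading bit is 1):
  pos 0: 110111 XOR 100101 = 010010
  pos 1: 100101 XOR 100101 = 000000
Remainder (last 5 bits) = 00000. This is the CRC / FCS.

00000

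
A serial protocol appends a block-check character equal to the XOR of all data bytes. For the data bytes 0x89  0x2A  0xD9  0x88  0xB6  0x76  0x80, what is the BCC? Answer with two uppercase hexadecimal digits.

XOR the bytes together:
  start with 0x89
  0x89 ⊕ 0x2A = 0xA3
  0xA3 ⊕ 0xD9 = 0x7A
  0x7A ⊕ 0x88 = 0xF2
  0xF2 ⊕ 0xB6 = 0x44
  0x44 ⊕ 0x76 = 0x32
  0x32 ⊕ 0x80 = 0xB2

B2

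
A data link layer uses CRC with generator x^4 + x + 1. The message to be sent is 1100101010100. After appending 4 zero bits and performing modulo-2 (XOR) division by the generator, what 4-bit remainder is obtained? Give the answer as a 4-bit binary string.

0010

Append 4 zeros: 11001010101000000. Divide by 10011 (XOR where the leading bit is 1):
  pos 0: 11001 XOR 10011 = 01010
  pos 1: 10100 XOR 10011 = 00111
  pos 3: 11110 XOR 10011 = 01101
  pos 4: 11011 XOR 10011 = 01000
  pos 5: 10000 XOR 10011 = 00011
  pos 8: 11100 XOR 10011 = 01111
  pos 9: 11110 XOR 10011 = 01101
  pos 10: 11010 XOR 10011 = 01001
  pos 11: 10010 XOR 10011 = 00001
Remainder (last 4 bits) = 0010. This is the CRC / FCS.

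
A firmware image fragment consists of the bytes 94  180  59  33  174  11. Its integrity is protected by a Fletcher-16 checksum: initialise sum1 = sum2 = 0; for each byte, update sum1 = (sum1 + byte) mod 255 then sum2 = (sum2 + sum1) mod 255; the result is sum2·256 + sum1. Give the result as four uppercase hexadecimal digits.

Running sums (mod 255):
  after byte 0 (94): sum1=94, sum2=94
  after byte 1 (180): sum1=19, sum2=113
  after byte 2 (59): sum1=78, sum2=191
  after byte 3 (33): sum1=111, sum2=47
  after byte 4 (174): sum1=30, sum2=77
  after byte 5 (11): sum1=41, sum2=118
Checksum = sum2·256 + sum1 = 118·256 + 41 = 30249 = 0x7629.

7629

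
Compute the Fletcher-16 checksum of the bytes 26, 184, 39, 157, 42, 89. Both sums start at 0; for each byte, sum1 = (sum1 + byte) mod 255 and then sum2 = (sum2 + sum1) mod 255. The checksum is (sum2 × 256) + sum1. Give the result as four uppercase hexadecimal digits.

5B1B

Running sums (mod 255):
  after byte 0 (26): sum1=26, sum2=26
  after byte 1 (184): sum1=210, sum2=236
  after byte 2 (39): sum1=249, sum2=230
  after byte 3 (157): sum1=151, sum2=126
  after byte 4 (42): sum1=193, sum2=64
  after byte 5 (89): sum1=27, sum2=91
Checksum = sum2·256 + sum1 = 91·256 + 27 = 23323 = 0x5B1B.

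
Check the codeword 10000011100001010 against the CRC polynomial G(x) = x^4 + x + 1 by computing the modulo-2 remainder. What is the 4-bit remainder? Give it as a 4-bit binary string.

Modulo-2 division of 10000011100001010 by 10011:
  pos 0: 10000 XOR 10011 = 00011
  pos 3: 11011 XOR 10011 = 01000
  pos 4: 10001 XOR 10011 = 00010
  pos 7: 10000 XOR 10011 = 00011
  pos 10: 11010 XOR 10011 = 01001
  pos 11: 10011 XOR 10011 = 00000
Remainder = 0000 (zero — the frame passes the CRC check).

0000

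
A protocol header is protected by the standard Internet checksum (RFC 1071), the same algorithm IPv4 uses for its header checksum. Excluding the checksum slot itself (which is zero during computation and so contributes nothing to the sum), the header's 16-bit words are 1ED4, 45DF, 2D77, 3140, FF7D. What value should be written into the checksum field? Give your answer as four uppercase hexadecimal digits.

One's-complement addition (fold any carry out of bit 15 back into bit 0):
  0x1ED4 + 0x45DF = 0x064B3
  0x64B3 + 0x2D77 = 0x0922A
  0x922A + 0x3140 = 0x0C36A
  0xC36A + 0xFF7D = 0x1C2E7 → wrap carry → 0xC2E8
One's-complement sum = 0xC2E8.
Checksum = ~0xC2E8 & 0xFFFF = 0x3D17.

3D17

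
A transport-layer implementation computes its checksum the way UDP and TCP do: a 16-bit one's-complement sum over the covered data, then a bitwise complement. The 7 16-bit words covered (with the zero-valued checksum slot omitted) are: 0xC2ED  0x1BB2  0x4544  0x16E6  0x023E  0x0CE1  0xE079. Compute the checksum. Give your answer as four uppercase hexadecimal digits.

D59C

One's-complement addition (fold any carry out of bit 15 back into bit 0):
  0xC2ED + 0x1BB2 = 0x0DE9F
  0xDE9F + 0x4544 = 0x123E3 → wrap carry → 0x23E4
  0x23E4 + 0x16E6 = 0x03ACA
  0x3ACA + 0x023E = 0x03D08
  0x3D08 + 0x0CE1 = 0x049E9
  0x49E9 + 0xE079 = 0x12A62 → wrap carry → 0x2A63
One's-complement sum = 0x2A63.
Checksum = ~0x2A63 & 0xFFFF = 0xD59C.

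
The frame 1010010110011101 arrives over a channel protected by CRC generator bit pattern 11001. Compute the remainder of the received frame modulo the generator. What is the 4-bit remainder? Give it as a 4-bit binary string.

Modulo-2 division of 1010010110011101 by 11001:
  pos 0: 10100 XOR 11001 = 01101
  pos 1: 11011 XOR 11001 = 00010
  pos 4: 10011 XOR 11001 = 01010
  pos 5: 10100 XOR 11001 = 01101
  pos 6: 11010 XOR 11001 = 00011
  pos 9: 11111 XOR 11001 = 00110
  pos 11: 11001 XOR 11001 = 00000
Remainder = 0000 (zero — the frame passes the CRC check).

0000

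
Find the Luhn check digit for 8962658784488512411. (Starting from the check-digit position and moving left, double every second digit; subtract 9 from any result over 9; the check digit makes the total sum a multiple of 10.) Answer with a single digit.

Partial digits right→left: 1 1 4 2 1 5 8 8 4 4 8 7 8 5 6 2 6 9 8
Double every second digit counting from the check-digit position (so the 1st, 3rd, 5th, ... of the partial from the right).
  doubled (with −9 where >9): 2 8 2 7 8 7 7 3 3 7 → sum 54
  kept as-is: 1 2 5 8 4 7 5 2 9 → sum 43
Total = 54 + 43 = 97.
Check digit = (10 − (97 mod 10)) mod 10 = 3.

3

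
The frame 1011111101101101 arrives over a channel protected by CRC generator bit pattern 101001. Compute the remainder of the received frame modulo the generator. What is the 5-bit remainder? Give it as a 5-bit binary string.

00000

Modulo-2 division of 1011111101101101 by 101001:
  pos 0: 101111 XOR 101001 = 000110
  pos 3: 110110 XOR 101001 = 011111
  pos 4: 111111 XOR 101001 = 010110
  pos 5: 101101 XOR 101001 = 000100
  pos 8: 100011 XOR 101001 = 001010
  pos 10: 101001 XOR 101001 = 000000
Remainder = 00000 (zero — the frame passes the CRC check).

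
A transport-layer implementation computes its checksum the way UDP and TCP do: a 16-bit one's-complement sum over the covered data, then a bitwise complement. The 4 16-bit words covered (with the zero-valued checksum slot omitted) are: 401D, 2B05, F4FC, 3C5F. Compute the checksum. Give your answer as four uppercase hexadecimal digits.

6381

One's-complement addition (fold any carry out of bit 15 back into bit 0):
  0x401D + 0x2B05 = 0x06B22
  0x6B22 + 0xF4FC = 0x1601E → wrap carry → 0x601F
  0x601F + 0x3C5F = 0x09C7E
One's-complement sum = 0x9C7E.
Checksum = ~0x9C7E & 0xFFFF = 0x6381.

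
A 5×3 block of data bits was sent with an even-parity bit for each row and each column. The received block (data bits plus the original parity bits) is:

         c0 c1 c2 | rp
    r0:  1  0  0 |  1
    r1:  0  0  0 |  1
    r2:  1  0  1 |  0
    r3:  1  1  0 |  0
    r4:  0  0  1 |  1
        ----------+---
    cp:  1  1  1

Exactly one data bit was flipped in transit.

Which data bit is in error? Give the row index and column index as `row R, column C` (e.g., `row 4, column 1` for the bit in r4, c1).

Recompute each row's even parity and compare to rp:
  r0: data parity 1, sent rp 1 → ok
  r1: data parity 0, sent rp 1 → mismatch
  r2: data parity 0, sent rp 0 → ok
  r3: data parity 0, sent rp 0 → ok
  r4: data parity 1, sent rp 1 → ok
Recompute each column's even parity and compare to cp:
  c0: data parity 1, sent cp 1 → ok
  c1: data parity 1, sent cp 1 → ok
  c2: data parity 0, sent cp 1 → mismatch
Exactly one row (r1) and one column (c2) fail → the flipped bit is at their intersection.

row 1, column 2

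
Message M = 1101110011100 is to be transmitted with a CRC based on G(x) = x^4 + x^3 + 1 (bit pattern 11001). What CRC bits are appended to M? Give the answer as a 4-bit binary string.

Append 4 zeros: 11011100111000000. Divide by 11001 (XOR where the leading bit is 1):
  pos 0: 11011 XOR 11001 = 00010
  pos 3: 10100 XOR 11001 = 01101
  pos 4: 11011 XOR 11001 = 00010
  pos 7: 10110 XOR 11001 = 01111
  pos 8: 11110 XOR 11001 = 00111
  pos 10: 11100 XOR 11001 = 00101
  pos 12: 10100 XOR 11001 = 01101
Remainder (last 4 bits) = 1101. This is the CRC / FCS.

1101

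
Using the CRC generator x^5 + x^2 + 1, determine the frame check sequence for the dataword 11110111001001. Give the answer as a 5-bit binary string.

Append 5 zeros: 1111011100100100000. Divide by 100101 (XOR where the leading bit is 1):
  pos 0: 111101 XOR 100101 = 011000
  pos 1: 110001 XOR 100101 = 010100
  pos 2: 101001 XOR 100101 = 001100
  pos 4: 110000 XOR 100101 = 010101
  pos 5: 101011 XOR 100101 = 001110
  pos 7: 111000 XOR 100101 = 011101
  pos 8: 111011 XOR 100101 = 011110
  pos 9: 111100 XOR 100101 = 011001
  pos 10: 110010 XOR 100101 = 010111
  pos 11: 101110 XOR 100101 = 001011
  pos 13: 101100 XOR 100101 = 001001
Remainder (last 5 bits) = 01001. This is the CRC / FCS.

01001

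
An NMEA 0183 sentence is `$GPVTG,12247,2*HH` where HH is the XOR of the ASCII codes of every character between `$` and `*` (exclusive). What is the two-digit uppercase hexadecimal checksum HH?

52

XOR the ASCII codes of the payload characters:
  'G' = 0x47 → acc = 0x47
  'P' = 0x50 → acc = 0x17
  'V' = 0x56 → acc = 0x41
  'T' = 0x54 → acc = 0x15
  'G' = 0x47 → acc = 0x52
  ',' = 0x2C → acc = 0x7E
  '1' = 0x31 → acc = 0x4F
  '2' = 0x32 → acc = 0x7D
  '2' = 0x32 → acc = 0x4F
  '4' = 0x34 → acc = 0x7B
  '7' = 0x37 → acc = 0x4C
  ',' = 0x2C → acc = 0x60
  '2' = 0x32 → acc = 0x52
Checksum = 0x52.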